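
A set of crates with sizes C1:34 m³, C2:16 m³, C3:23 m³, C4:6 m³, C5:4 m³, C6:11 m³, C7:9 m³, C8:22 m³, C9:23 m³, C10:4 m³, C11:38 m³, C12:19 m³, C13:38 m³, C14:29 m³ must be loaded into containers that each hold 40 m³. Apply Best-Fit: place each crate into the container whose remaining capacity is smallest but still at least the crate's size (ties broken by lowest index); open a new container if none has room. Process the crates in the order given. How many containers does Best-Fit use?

Put C1 (34 m³) in container 1; 6 m³ remain.
Put C2 (16 m³) in container 2; 24 m³ remain.
Put C3 (23 m³) in container 2; 1 m³ remain.
Put C4 (6 m³) in container 1; 0 m³ remain.
Put C5 (4 m³) in container 3; 36 m³ remain.
Put C6 (11 m³) in container 3; 25 m³ remain.
Put C7 (9 m³) in container 3; 16 m³ remain.
Put C8 (22 m³) in container 4; 18 m³ remain.
Put C9 (23 m³) in container 5; 17 m³ remain.
Put C10 (4 m³) in container 3; 12 m³ remain.
Put C11 (38 m³) in container 6; 2 m³ remain.
Put C12 (19 m³) in container 7; 21 m³ remain.
Put C13 (38 m³) in container 8; 2 m³ remain.
Put C14 (29 m³) in container 9; 11 m³ remain.

9 containers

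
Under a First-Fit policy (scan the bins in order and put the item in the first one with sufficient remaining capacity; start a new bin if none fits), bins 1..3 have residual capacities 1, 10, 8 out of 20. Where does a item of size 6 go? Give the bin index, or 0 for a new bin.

Bins with room: bin 2 (10), bin 3 (8).
The first with room is bin 2.

2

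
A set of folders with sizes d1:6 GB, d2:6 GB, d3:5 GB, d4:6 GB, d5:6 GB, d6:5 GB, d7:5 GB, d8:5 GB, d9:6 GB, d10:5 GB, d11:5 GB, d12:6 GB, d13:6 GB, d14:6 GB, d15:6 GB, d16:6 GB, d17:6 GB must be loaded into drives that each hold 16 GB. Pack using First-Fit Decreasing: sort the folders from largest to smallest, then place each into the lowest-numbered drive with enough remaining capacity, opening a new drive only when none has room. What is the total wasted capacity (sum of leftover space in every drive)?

32

Sorted descending: 6, 6, 6, 6, 6, 6, 6, 6, 6, 6, 6, 5, 5, 5, 5, 5, 5.
drive 1: place 6 GB, 10 GB left
drive 1: place 6 GB, 4 GB left
drive 2: place 6 GB, 10 GB left
drive 2: place 6 GB, 4 GB left
drive 3: place 6 GB, 10 GB left
drive 3: place 6 GB, 4 GB left
drive 4: place 6 GB, 10 GB left
drive 4: place 6 GB, 4 GB left
drive 5: place 6 GB, 10 GB left
drive 5: place 6 GB, 4 GB left
drive 6: place 6 GB, 10 GB left
drive 6: place 5 GB, 5 GB left
drive 6: place 5 GB, 0 GB left
drive 7: place 5 GB, 11 GB left
drive 7: place 5 GB, 6 GB left
drive 7: place 5 GB, 1 GB left
drive 8: place 5 GB, 11 GB left
8 drives × 16 GB = 128 GB; used 96 GB; unused 32 GB.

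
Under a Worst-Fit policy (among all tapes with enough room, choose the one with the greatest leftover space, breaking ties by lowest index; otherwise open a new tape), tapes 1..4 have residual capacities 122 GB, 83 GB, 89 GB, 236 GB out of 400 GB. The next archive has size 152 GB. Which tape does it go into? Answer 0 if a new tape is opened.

4

Tapes with room: tape 4 (236 GB).
Most room is tape 4 with 236 GB free.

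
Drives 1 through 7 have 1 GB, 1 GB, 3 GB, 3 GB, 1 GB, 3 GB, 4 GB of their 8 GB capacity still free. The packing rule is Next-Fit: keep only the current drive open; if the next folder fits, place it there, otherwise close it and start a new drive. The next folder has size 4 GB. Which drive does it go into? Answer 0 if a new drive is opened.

7

Next-Fit only looks at drive 7, which has 4 GB free.
4 GB fits there.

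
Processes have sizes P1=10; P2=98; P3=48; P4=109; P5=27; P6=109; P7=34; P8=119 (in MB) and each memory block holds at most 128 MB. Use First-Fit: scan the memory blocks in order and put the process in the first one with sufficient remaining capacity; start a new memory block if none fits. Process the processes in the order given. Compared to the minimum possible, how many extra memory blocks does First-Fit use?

0

First-Fit: [10,98] [48,27,34] [109] [109] [119] → 5 memory blocks.
Total size 554 MB; any packing needs at least ⌈554/128⌉ = 5 memory blocks.
So 5 is already optimal.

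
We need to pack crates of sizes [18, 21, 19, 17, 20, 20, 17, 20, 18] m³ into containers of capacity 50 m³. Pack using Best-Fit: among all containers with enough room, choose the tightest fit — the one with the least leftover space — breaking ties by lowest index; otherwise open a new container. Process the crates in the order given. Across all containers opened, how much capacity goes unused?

container 1: place 18 m³, 32 m³ left
container 1: place 21 m³, 11 m³ left
container 2: place 19 m³, 31 m³ left
container 2: place 17 m³, 14 m³ left
container 3: place 20 m³, 30 m³ left
container 3: place 20 m³, 10 m³ left
container 4: place 17 m³, 33 m³ left
container 4: place 20 m³, 13 m³ left
container 5: place 18 m³, 32 m³ left
5 containers × 50 m³ = 250 m³; used 170 m³; unused 80 m³.

80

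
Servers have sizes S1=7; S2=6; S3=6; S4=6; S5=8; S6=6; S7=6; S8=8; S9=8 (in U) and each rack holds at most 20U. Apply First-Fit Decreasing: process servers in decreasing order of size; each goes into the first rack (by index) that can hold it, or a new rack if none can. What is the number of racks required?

Sorted descending: 8, 8, 8, 7, 6, 6, 6, 6, 6.
rack 1: place 8U, 12U left
rack 1: place 8U, 4U left
rack 2: place 8U, 12U left
rack 2: place 7U, 5U left
rack 3: place 6U, 14U left
rack 3: place 6U, 8U left
rack 3: place 6U, 2U left
rack 4: place 6U, 14U left
rack 4: place 6U, 8U left
Final racks: [8,8] [8,7] [6,6,6] [6,6].

4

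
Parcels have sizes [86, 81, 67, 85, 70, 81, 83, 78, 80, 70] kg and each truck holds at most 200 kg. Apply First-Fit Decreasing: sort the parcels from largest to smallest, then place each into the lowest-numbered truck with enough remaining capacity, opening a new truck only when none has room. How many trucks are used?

Sorted descending: 86, 85, 83, 81, 81, 80, 78, 70, 70, 67.
truck 1: place 86 kg, 114 kg left
truck 1: place 85 kg, 29 kg left
truck 2: place 83 kg, 117 kg left
truck 2: place 81 kg, 36 kg left
truck 3: place 81 kg, 119 kg left
truck 3: place 80 kg, 39 kg left
truck 4: place 78 kg, 122 kg left
truck 4: place 70 kg, 52 kg left
truck 5: place 70 kg, 130 kg left
truck 5: place 67 kg, 63 kg left

5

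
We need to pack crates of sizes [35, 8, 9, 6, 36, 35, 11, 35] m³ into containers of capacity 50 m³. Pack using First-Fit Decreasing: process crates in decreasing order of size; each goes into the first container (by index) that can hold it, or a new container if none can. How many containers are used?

Sorted descending: 36, 35, 35, 35, 11, 9, 8, 6.
36 m³ → container 1 (remaining 14 m³)
35 m³ → container 2 (remaining 15 m³)
35 m³ → container 3 (remaining 15 m³)
35 m³ → container 4 (remaining 15 m³)
11 m³ → container 1 (remaining 3 m³)
9 m³ → container 2 (remaining 6 m³)
8 m³ → container 3 (remaining 7 m³)
6 m³ → container 2 (remaining 0 m³)

4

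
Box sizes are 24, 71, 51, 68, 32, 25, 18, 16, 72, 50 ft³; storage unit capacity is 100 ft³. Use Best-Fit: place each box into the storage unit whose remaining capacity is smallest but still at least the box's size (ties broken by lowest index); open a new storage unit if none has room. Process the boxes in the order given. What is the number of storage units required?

5 storage units

storage unit 1: place 24 ft³, 76 ft³ left
storage unit 1: place 71 ft³, 5 ft³ left
storage unit 2: place 51 ft³, 49 ft³ left
storage unit 3: place 68 ft³, 32 ft³ left
storage unit 3: place 32 ft³, 0 ft³ left
storage unit 2: place 25 ft³, 24 ft³ left
storage unit 2: place 18 ft³, 6 ft³ left
storage unit 4: place 16 ft³, 84 ft³ left
storage unit 4: place 72 ft³, 12 ft³ left
storage unit 5: place 50 ft³, 50 ft³ left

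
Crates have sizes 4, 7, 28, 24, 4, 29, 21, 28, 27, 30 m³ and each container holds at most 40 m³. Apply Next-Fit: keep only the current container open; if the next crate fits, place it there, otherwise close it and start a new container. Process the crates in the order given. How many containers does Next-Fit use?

7

container 1: place 4 m³, 36 m³ left
container 1: place 7 m³, 29 m³ left
container 1: place 28 m³, 1 m³ left
container 2: place 24 m³, 16 m³ left
container 2: place 4 m³, 12 m³ left
container 3: place 29 m³, 11 m³ left
container 4: place 21 m³, 19 m³ left
container 5: place 28 m³, 12 m³ left
container 6: place 27 m³, 13 m³ left
container 7: place 30 m³, 10 m³ left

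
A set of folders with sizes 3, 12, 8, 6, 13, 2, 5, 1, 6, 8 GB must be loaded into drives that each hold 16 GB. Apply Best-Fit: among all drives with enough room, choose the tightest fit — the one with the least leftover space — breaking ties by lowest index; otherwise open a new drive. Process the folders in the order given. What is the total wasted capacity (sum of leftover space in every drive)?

16

drive 1: place 3 GB, 13 GB left
drive 1: place 12 GB, 1 GB left
drive 2: place 8 GB, 8 GB left
drive 2: place 6 GB, 2 GB left
drive 3: place 13 GB, 3 GB left
drive 2: place 2 GB, 0 GB left
drive 4: place 5 GB, 11 GB left
drive 1: place 1 GB, 0 GB left
drive 4: place 6 GB, 5 GB left
drive 5: place 8 GB, 8 GB left
5 drives × 16 GB = 80 GB; used 64 GB; unused 16 GB.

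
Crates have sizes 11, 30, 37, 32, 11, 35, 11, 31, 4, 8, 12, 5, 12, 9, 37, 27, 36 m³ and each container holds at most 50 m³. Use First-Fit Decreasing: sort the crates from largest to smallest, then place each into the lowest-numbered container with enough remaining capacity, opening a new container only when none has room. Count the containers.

8 containers

Sorted descending: 37, 37, 36, 35, 32, 31, 30, 27, 12, 12, 11, 11, 11, 9, 8, 5, 4.
container 1: place 37 m³, 13 m³ left
container 2: place 37 m³, 13 m³ left
container 3: place 36 m³, 14 m³ left
container 4: place 35 m³, 15 m³ left
container 5: place 32 m³, 18 m³ left
container 6: place 31 m³, 19 m³ left
container 7: place 30 m³, 20 m³ left
container 8: place 27 m³, 23 m³ left
container 1: place 12 m³, 1 m³ left
container 2: place 12 m³, 1 m³ left
container 3: place 11 m³, 3 m³ left
container 4: place 11 m³, 4 m³ left
container 5: place 11 m³, 7 m³ left
container 6: place 9 m³, 10 m³ left
container 6: place 8 m³, 2 m³ left
container 5: place 5 m³, 2 m³ left
container 4: place 4 m³, 0 m³ left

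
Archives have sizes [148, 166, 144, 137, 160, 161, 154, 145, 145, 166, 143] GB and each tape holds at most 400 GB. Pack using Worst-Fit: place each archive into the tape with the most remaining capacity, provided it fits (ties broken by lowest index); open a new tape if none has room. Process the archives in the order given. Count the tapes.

148 GB → tape 1 (remaining 252 GB)
166 GB → tape 1 (remaining 86 GB)
144 GB → tape 2 (remaining 256 GB)
137 GB → tape 2 (remaining 119 GB)
160 GB → tape 3 (remaining 240 GB)
161 GB → tape 3 (remaining 79 GB)
154 GB → tape 4 (remaining 246 GB)
145 GB → tape 4 (remaining 101 GB)
145 GB → tape 5 (remaining 255 GB)
166 GB → tape 5 (remaining 89 GB)
143 GB → tape 6 (remaining 257 GB)

6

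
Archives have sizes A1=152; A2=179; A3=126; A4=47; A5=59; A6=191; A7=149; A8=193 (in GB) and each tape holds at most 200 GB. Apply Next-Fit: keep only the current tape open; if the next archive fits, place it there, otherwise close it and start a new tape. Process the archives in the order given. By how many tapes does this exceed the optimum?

Next-Fit: [152] [179] [126,47] [59] [191] [149] [193] → 7 tapes.
Total size 1096 GB; any packing needs at least ⌈1096/200⌉ = 6 tapes.
An optimal packing achieves that bound: [193] [191] [179] [152,47] [149] [126,59] → 6 tapes.
Excess: 7 − 6 = 1.

1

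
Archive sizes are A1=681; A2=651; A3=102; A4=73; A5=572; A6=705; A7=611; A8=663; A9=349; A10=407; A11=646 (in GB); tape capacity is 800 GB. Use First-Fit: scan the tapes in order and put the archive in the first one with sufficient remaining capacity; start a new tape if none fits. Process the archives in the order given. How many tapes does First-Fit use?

8 tapes

Put A1 (681 GB) in tape 1; 119 GB remain.
Put A2 (651 GB) in tape 2; 149 GB remain.
Put A3 (102 GB) in tape 1; 17 GB remain.
Put A4 (73 GB) in tape 2; 76 GB remain.
Put A5 (572 GB) in tape 3; 228 GB remain.
Put A6 (705 GB) in tape 4; 95 GB remain.
Put A7 (611 GB) in tape 5; 189 GB remain.
Put A8 (663 GB) in tape 6; 137 GB remain.
Put A9 (349 GB) in tape 7; 451 GB remain.
Put A10 (407 GB) in tape 7; 44 GB remain.
Put A11 (646 GB) in tape 8; 154 GB remain.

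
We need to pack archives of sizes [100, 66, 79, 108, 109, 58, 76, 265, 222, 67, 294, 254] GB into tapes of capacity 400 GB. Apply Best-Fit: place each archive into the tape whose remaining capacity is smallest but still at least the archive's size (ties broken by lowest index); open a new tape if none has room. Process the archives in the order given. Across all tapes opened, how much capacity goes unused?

702

tape 1: place 100 GB, 300 GB left
tape 1: place 66 GB, 234 GB left
tape 1: place 79 GB, 155 GB left
tape 1: place 108 GB, 47 GB left
tape 2: place 109 GB, 291 GB left
tape 2: place 58 GB, 233 GB left
tape 2: place 76 GB, 157 GB left
tape 3: place 265 GB, 135 GB left
tape 4: place 222 GB, 178 GB left
tape 3: place 67 GB, 68 GB left
tape 5: place 294 GB, 106 GB left
tape 6: place 254 GB, 146 GB left
6 tapes × 400 GB = 2400 GB; used 1698 GB; unused 702 GB.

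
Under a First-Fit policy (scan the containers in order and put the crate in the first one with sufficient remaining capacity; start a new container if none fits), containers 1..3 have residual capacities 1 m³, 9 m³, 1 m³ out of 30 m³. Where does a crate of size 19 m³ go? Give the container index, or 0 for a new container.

0

No container has ≥ 19 m³ free, so a new container is opened.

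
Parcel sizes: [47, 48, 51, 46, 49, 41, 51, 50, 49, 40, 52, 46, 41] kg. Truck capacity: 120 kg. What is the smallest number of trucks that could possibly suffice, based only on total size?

Total size = 47 + 48 + 51 + 46 + 49 + 41 + 51 + 50 + 49 + 40 + 52 + 46 + 41 = 611 kg.
⌈611 / 120⌉ = 6.

6 trucks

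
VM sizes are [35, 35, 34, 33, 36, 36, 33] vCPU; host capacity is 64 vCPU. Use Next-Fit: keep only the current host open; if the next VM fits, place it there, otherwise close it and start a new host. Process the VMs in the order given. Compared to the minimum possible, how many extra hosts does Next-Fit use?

Next-Fit: [35] [35] [34] [33] [36] [36] [33] → 7 hosts.
7 VMs exceed 32 vCPU (half the capacity), and no two of those can share a host, so at least 7 hosts are needed.
So 7 is already optimal.

0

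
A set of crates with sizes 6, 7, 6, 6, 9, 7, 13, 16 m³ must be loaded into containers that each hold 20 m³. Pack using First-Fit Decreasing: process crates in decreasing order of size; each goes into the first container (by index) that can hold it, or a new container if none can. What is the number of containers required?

4

Sorted descending: 16, 13, 9, 7, 7, 6, 6, 6.
16 m³ → container 1 (remaining 4 m³)
13 m³ → container 2 (remaining 7 m³)
9 m³ → container 3 (remaining 11 m³)
7 m³ → container 2 (remaining 0 m³)
7 m³ → container 3 (remaining 4 m³)
6 m³ → container 4 (remaining 14 m³)
6 m³ → container 4 (remaining 8 m³)
6 m³ → container 4 (remaining 2 m³)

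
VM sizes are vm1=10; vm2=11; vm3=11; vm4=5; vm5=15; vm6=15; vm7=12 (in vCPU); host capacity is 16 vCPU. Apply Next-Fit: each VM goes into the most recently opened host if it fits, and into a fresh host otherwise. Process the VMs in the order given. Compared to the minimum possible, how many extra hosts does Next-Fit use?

0

Next-Fit: [10] [11] [11,5] [15] [15] [12] → 6 hosts.
6 VMs exceed 8 vCPU (half the capacity), and no two of those can share a host, so at least 6 hosts are needed.
So 6 is already optimal.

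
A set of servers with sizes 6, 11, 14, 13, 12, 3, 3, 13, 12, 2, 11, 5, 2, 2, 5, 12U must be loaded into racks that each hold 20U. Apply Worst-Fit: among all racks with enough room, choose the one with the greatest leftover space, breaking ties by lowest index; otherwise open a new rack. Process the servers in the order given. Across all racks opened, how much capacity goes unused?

Put 6U in rack 1; 14U remain.
Put 11U in rack 1; 3U remain.
Put 14U in rack 2; 6U remain.
Put 13U in rack 3; 7U remain.
Put 12U in rack 4; 8U remain.
Put 3U in rack 4; 5U remain.
Put 3U in rack 3; 4U remain.
Put 13U in rack 5; 7U remain.
Put 12U in rack 6; 8U remain.
Put 2U in rack 6; 6U remain.
Put 11U in rack 7; 9U remain.
Put 5U in rack 7; 4U remain.
Put 2U in rack 5; 5U remain.
Put 2U in rack 2; 4U remain.
Put 5U in rack 6; 1U remain.
Put 12U in rack 8; 8U remain.
8 racks × 20U = 160U; used 126U; unused 34U.

34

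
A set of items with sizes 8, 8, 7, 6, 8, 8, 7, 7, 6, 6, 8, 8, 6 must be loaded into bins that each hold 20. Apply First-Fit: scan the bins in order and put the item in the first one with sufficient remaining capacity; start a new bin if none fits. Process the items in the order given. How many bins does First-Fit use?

6 bins

Put 8 in bin 1; 12 remain.
Put 8 in bin 1; 4 remain.
Put 7 in bin 2; 13 remain.
Put 6 in bin 2; 7 remain.
Put 8 in bin 3; 12 remain.
Put 8 in bin 3; 4 remain.
Put 7 in bin 2; 0 remain.
Put 7 in bin 4; 13 remain.
Put 6 in bin 4; 7 remain.
Put 6 in bin 4; 1 remain.
Put 8 in bin 5; 12 remain.
Put 8 in bin 5; 4 remain.
Put 6 in bin 6; 14 remain.
Final bins: [8,8] [7,6,7] [8,8] [7,6,6] [8,8] [6].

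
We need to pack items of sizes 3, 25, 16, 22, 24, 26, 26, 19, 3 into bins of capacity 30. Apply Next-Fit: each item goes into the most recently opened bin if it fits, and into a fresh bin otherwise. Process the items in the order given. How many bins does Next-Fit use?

7 bins

bin 1: place 3, 27 left
bin 1: place 25, 2 left
bin 2: place 16, 14 left
bin 3: place 22, 8 left
bin 4: place 24, 6 left
bin 5: place 26, 4 left
bin 6: place 26, 4 left
bin 7: place 19, 11 left
bin 7: place 3, 8 left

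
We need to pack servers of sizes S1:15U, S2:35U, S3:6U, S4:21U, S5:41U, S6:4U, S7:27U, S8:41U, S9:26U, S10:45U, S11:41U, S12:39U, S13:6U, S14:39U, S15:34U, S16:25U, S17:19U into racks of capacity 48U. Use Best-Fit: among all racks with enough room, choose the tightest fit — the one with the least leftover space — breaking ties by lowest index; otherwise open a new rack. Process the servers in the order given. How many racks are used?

12

rack 1: place S1 (15U), 33U left
rack 2: place S2 (35U), 13U left
rack 2: place S3 (6U), 7U left
rack 1: place S4 (21U), 12U left
rack 3: place S5 (41U), 7U left
rack 2: place S6 (4U), 3U left
rack 4: place S7 (27U), 21U left
rack 5: place S8 (41U), 7U left
rack 6: place S9 (26U), 22U left
rack 7: place S10 (45U), 3U left
rack 8: place S11 (41U), 7U left
rack 9: place S12 (39U), 9U left
rack 3: place S13 (6U), 1U left
rack 10: place S14 (39U), 9U left
rack 11: place S15 (34U), 14U left
rack 12: place S16 (25U), 23U left
rack 4: place S17 (19U), 2U left
Final racks: [15,21] [35,6,4] [41,6] [27,19] [41] [26] [45] [41] [39] [39] [34] [25].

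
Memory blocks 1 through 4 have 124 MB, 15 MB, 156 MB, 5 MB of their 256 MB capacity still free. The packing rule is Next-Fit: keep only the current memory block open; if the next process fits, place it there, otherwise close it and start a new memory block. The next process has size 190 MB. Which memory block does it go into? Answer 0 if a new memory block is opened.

0

Next-Fit only looks at memory block 4, which has 5 MB free.
190 MB does not fit, so a new memory block is opened.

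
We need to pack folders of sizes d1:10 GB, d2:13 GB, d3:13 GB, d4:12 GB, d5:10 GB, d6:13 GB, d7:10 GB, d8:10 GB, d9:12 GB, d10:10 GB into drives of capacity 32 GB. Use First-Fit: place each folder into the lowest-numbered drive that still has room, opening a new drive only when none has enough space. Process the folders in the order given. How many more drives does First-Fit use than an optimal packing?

1

First-Fit: [10,13] [13,12] [10,13] [10,10,12] [10] → 5 drives.
Total size 113 GB; any packing needs at least ⌈113/32⌉ = 4 drives.
An optimal packing achieves that bound: [13,13] [13,12] [12,10,10] [10,10,10] → 4 drives.
Excess: 5 − 4 = 1.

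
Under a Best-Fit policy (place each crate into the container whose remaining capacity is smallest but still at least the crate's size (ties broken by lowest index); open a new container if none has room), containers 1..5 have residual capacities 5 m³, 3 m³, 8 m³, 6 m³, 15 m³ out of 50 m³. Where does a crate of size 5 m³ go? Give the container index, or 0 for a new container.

1

Containers with room: container 1 (5 m³), container 3 (8 m³), container 4 (6 m³), container 5 (15 m³).
Tightest fit is container 1 with 5 m³ free.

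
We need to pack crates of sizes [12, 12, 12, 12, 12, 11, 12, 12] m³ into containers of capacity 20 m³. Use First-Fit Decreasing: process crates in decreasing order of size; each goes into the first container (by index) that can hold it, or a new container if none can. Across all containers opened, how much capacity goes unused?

Sorted descending: 12, 12, 12, 12, 12, 12, 12, 11.
Put 12 m³ in container 1; 8 m³ remain.
Put 12 m³ in container 2; 8 m³ remain.
Put 12 m³ in container 3; 8 m³ remain.
Put 12 m³ in container 4; 8 m³ remain.
Put 12 m³ in container 5; 8 m³ remain.
Put 12 m³ in container 6; 8 m³ remain.
Put 12 m³ in container 7; 8 m³ remain.
Put 11 m³ in container 8; 9 m³ remain.
8 containers × 20 m³ = 160 m³; used 95 m³; unused 65 m³.

65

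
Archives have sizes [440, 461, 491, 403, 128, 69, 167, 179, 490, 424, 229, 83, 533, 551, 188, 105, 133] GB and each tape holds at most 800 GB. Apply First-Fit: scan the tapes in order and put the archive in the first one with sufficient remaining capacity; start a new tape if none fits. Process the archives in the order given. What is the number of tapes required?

8

440 GB → tape 1 (remaining 360 GB)
461 GB → tape 2 (remaining 339 GB)
491 GB → tape 3 (remaining 309 GB)
403 GB → tape 4 (remaining 397 GB)
128 GB → tape 1 (remaining 232 GB)
69 GB → tape 1 (remaining 163 GB)
167 GB → tape 2 (remaining 172 GB)
179 GB → tape 3 (remaining 130 GB)
490 GB → tape 5 (remaining 310 GB)
424 GB → tape 6 (remaining 376 GB)
229 GB → tape 4 (remaining 168 GB)
83 GB → tape 1 (remaining 80 GB)
533 GB → tape 7 (remaining 267 GB)
551 GB → tape 8 (remaining 249 GB)
188 GB → tape 5 (remaining 122 GB)
105 GB → tape 2 (remaining 67 GB)
133 GB → tape 4 (remaining 35 GB)
Final tapes: [440,128,69,83] [461,167,105] [491,179] [403,229,133] [490,188] [424] [533] [551].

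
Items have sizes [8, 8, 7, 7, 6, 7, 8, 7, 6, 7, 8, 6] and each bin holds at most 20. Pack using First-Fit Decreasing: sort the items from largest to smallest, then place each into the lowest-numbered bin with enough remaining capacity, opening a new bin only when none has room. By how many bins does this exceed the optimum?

0

First-Fit Decreasing: [8,8] [8,8] [7,7,6] [7,7,6] [7,6] → 5 bins.
Total size 85; any packing needs at least ⌈85/20⌉ = 5 bins.
So 5 is already optimal.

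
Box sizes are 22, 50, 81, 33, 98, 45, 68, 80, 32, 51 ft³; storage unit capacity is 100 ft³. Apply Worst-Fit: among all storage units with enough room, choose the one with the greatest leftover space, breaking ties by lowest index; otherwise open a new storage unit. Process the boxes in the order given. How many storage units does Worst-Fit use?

Put 22 ft³ in storage unit 1; 78 ft³ remain.
Put 50 ft³ in storage unit 1; 28 ft³ remain.
Put 81 ft³ in storage unit 2; 19 ft³ remain.
Put 33 ft³ in storage unit 3; 67 ft³ remain.
Put 98 ft³ in storage unit 4; 2 ft³ remain.
Put 45 ft³ in storage unit 3; 22 ft³ remain.
Put 68 ft³ in storage unit 5; 32 ft³ remain.
Put 80 ft³ in storage unit 6; 20 ft³ remain.
Put 32 ft³ in storage unit 5; 0 ft³ remain.
Put 51 ft³ in storage unit 7; 49 ft³ remain.

7 storage units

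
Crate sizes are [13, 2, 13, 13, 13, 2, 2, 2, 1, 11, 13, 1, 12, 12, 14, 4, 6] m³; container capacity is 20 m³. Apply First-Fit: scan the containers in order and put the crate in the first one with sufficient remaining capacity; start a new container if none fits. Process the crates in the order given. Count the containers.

13 m³ → container 1 (remaining 7 m³)
2 m³ → container 1 (remaining 5 m³)
13 m³ → container 2 (remaining 7 m³)
13 m³ → container 3 (remaining 7 m³)
13 m³ → container 4 (remaining 7 m³)
2 m³ → container 1 (remaining 3 m³)
2 m³ → container 1 (remaining 1 m³)
2 m³ → container 2 (remaining 5 m³)
1 m³ → container 1 (remaining 0 m³)
11 m³ → container 5 (remaining 9 m³)
13 m³ → container 6 (remaining 7 m³)
1 m³ → container 2 (remaining 4 m³)
12 m³ → container 7 (remaining 8 m³)
12 m³ → container 8 (remaining 8 m³)
14 m³ → container 9 (remaining 6 m³)
4 m³ → container 2 (remaining 0 m³)
6 m³ → container 3 (remaining 1 m³)

9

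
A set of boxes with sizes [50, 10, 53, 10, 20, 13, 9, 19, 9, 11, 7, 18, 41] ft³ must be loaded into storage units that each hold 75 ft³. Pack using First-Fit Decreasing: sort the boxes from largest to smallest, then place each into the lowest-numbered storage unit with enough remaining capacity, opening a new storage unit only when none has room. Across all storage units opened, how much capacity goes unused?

30

Sorted descending: 53, 50, 41, 20, 19, 18, 13, 11, 10, 10, 9, 9, 7.
storage unit 1: place 53 ft³, 22 ft³ left
storage unit 2: place 50 ft³, 25 ft³ left
storage unit 3: place 41 ft³, 34 ft³ left
storage unit 1: place 20 ft³, 2 ft³ left
storage unit 2: place 19 ft³, 6 ft³ left
storage unit 3: place 18 ft³, 16 ft³ left
storage unit 3: place 13 ft³, 3 ft³ left
storage unit 4: place 11 ft³, 64 ft³ left
storage unit 4: place 10 ft³, 54 ft³ left
storage unit 4: place 10 ft³, 44 ft³ left
storage unit 4: place 9 ft³, 35 ft³ left
storage unit 4: place 9 ft³, 26 ft³ left
storage unit 4: place 7 ft³, 19 ft³ left
4 storage units × 75 ft³ = 300 ft³; used 270 ft³; unused 30 ft³.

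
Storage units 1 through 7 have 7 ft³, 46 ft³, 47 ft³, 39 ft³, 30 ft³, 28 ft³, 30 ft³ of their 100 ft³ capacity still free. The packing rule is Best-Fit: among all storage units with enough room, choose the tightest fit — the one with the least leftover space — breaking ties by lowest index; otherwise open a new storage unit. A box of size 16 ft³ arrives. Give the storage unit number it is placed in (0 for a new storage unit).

Storage units with room: storage unit 2 (46 ft³), storage unit 3 (47 ft³), storage unit 4 (39 ft³), storage unit 5 (30 ft³), storage unit 6 (28 ft³), storage unit 7 (30 ft³).
Tightest fit is storage unit 6 with 28 ft³ free.

6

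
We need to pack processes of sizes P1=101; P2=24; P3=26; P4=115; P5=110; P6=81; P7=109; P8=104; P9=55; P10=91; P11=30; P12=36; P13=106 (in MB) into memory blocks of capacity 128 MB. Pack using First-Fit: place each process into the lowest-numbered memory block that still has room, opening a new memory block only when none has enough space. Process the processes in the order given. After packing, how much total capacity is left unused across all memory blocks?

Put P1 (101 MB) in memory block 1; 27 MB remain.
Put P2 (24 MB) in memory block 1; 3 MB remain.
Put P3 (26 MB) in memory block 2; 102 MB remain.
Put P4 (115 MB) in memory block 3; 13 MB remain.
Put P5 (110 MB) in memory block 4; 18 MB remain.
Put P6 (81 MB) in memory block 2; 21 MB remain.
Put P7 (109 MB) in memory block 5; 19 MB remain.
Put P8 (104 MB) in memory block 6; 24 MB remain.
Put P9 (55 MB) in memory block 7; 73 MB remain.
Put P10 (91 MB) in memory block 8; 37 MB remain.
Put P11 (30 MB) in memory block 7; 43 MB remain.
Put P12 (36 MB) in memory block 7; 7 MB remain.
Put P13 (106 MB) in memory block 9; 22 MB remain.
9 memory blocks × 128 MB = 1152 MB; used 988 MB; unused 164 MB.

164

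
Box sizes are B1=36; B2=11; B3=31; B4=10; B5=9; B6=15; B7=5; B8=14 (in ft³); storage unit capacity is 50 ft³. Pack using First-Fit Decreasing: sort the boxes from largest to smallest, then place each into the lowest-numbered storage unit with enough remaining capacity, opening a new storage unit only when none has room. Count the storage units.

3 storage units

Sorted descending: 36, 31, 15, 14, 11, 10, 9, 5.
36 ft³ → storage unit 1 (remaining 14 ft³)
31 ft³ → storage unit 2 (remaining 19 ft³)
15 ft³ → storage unit 2 (remaining 4 ft³)
14 ft³ → storage unit 1 (remaining 0 ft³)
11 ft³ → storage unit 3 (remaining 39 ft³)
10 ft³ → storage unit 3 (remaining 29 ft³)
9 ft³ → storage unit 3 (remaining 20 ft³)
5 ft³ → storage unit 3 (remaining 15 ft³)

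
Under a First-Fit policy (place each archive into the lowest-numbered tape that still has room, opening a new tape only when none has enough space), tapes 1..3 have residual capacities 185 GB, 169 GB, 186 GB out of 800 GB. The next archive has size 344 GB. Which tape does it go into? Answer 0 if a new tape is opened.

0

No tape has ≥ 344 GB free, so a new tape is opened.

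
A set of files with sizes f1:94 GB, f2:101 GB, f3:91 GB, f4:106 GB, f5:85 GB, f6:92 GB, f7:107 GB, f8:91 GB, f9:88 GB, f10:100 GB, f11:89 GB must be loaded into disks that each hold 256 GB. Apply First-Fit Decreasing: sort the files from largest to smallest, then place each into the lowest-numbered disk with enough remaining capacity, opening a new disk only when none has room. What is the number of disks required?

6 disks

Sorted descending: 107, 106, 101, 100, 94, 92, 91, 91, 89, 88, 85.
107 GB → disk 1 (remaining 149 GB)
106 GB → disk 1 (remaining 43 GB)
101 GB → disk 2 (remaining 155 GB)
100 GB → disk 2 (remaining 55 GB)
94 GB → disk 3 (remaining 162 GB)
92 GB → disk 3 (remaining 70 GB)
91 GB → disk 4 (remaining 165 GB)
91 GB → disk 4 (remaining 74 GB)
89 GB → disk 5 (remaining 167 GB)
88 GB → disk 5 (remaining 79 GB)
85 GB → disk 6 (remaining 171 GB)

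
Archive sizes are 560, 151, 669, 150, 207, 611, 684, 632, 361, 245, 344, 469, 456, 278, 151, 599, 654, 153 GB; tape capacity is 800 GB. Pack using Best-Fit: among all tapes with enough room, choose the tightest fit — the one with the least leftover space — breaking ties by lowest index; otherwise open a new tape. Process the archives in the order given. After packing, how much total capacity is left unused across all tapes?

1426

Put 560 GB in tape 1; 240 GB remain.
Put 151 GB in tape 1; 89 GB remain.
Put 669 GB in tape 2; 131 GB remain.
Put 150 GB in tape 3; 650 GB remain.
Put 207 GB in tape 3; 443 GB remain.
Put 611 GB in tape 4; 189 GB remain.
Put 684 GB in tape 5; 116 GB remain.
Put 632 GB in tape 6; 168 GB remain.
Put 361 GB in tape 3; 82 GB remain.
Put 245 GB in tape 7; 555 GB remain.
Put 344 GB in tape 7; 211 GB remain.
Put 469 GB in tape 8; 331 GB remain.
Put 456 GB in tape 9; 344 GB remain.
Put 278 GB in tape 8; 53 GB remain.
Put 151 GB in tape 6; 17 GB remain.
Put 599 GB in tape 10; 201 GB remain.
Put 654 GB in tape 11; 146 GB remain.
Put 153 GB in tape 4; 36 GB remain.
11 tapes × 800 GB = 8800 GB; used 7374 GB; unused 1426 GB.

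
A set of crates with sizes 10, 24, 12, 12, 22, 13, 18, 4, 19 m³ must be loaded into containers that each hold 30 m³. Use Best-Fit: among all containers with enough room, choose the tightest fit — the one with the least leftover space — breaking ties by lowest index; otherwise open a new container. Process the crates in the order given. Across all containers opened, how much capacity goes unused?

46

Put 10 m³ in container 1; 20 m³ remain.
Put 24 m³ in container 2; 6 m³ remain.
Put 12 m³ in container 1; 8 m³ remain.
Put 12 m³ in container 3; 18 m³ remain.
Put 22 m³ in container 4; 8 m³ remain.
Put 13 m³ in container 3; 5 m³ remain.
Put 18 m³ in container 5; 12 m³ remain.
Put 4 m³ in container 3; 1 m³ remain.
Put 19 m³ in container 6; 11 m³ remain.
6 containers × 30 m³ = 180 m³; used 134 m³; unused 46 m³.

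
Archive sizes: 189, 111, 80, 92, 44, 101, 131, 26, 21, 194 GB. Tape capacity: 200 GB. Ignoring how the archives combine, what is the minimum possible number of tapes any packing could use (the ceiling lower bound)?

5

Total size = 189 + 111 + 80 + 92 + 44 + 101 + 131 + 26 + 21 + 194 = 989 GB.
⌈989 / 200⌉ = 5.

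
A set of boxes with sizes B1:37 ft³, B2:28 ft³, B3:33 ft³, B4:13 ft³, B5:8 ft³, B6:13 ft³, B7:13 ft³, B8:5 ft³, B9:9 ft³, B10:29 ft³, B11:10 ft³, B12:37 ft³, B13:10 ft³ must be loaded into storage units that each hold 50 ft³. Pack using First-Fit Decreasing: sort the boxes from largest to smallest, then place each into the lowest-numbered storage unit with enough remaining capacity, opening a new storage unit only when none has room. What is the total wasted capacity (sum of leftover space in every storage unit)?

Sorted descending: 37, 37, 33, 29, 28, 13, 13, 13, 10, 10, 9, 8, 5.
storage unit 1: place 37 ft³, 13 ft³ left
storage unit 2: place 37 ft³, 13 ft³ left
storage unit 3: place 33 ft³, 17 ft³ left
storage unit 4: place 29 ft³, 21 ft³ left
storage unit 5: place 28 ft³, 22 ft³ left
storage unit 1: place 13 ft³, 0 ft³ left
storage unit 2: place 13 ft³, 0 ft³ left
storage unit 3: place 13 ft³, 4 ft³ left
storage unit 4: place 10 ft³, 11 ft³ left
storage unit 4: place 10 ft³, 1 ft³ left
storage unit 5: place 9 ft³, 13 ft³ left
storage unit 5: place 8 ft³, 5 ft³ left
storage unit 5: place 5 ft³, 0 ft³ left
5 storage units × 50 ft³ = 250 ft³; used 245 ft³; unused 5 ft³.

5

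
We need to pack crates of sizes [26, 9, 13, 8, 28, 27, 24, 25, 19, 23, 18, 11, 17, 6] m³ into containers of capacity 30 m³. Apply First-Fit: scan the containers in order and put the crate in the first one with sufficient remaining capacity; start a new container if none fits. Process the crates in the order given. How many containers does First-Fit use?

Put 26 m³ in container 1; 4 m³ remain.
Put 9 m³ in container 2; 21 m³ remain.
Put 13 m³ in container 2; 8 m³ remain.
Put 8 m³ in container 2; 0 m³ remain.
Put 28 m³ in container 3; 2 m³ remain.
Put 27 m³ in container 4; 3 m³ remain.
Put 24 m³ in container 5; 6 m³ remain.
Put 25 m³ in container 6; 5 m³ remain.
Put 19 m³ in container 7; 11 m³ remain.
Put 23 m³ in container 8; 7 m³ remain.
Put 18 m³ in container 9; 12 m³ remain.
Put 11 m³ in container 7; 0 m³ remain.
Put 17 m³ in container 10; 13 m³ remain.
Put 6 m³ in container 5; 0 m³ remain.

10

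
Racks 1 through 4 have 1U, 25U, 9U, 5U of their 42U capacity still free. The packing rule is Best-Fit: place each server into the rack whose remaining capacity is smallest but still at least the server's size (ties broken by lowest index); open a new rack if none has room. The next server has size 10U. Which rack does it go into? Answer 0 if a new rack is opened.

2

Racks with room: rack 2 (25U).
Tightest fit is rack 2 with 25U free.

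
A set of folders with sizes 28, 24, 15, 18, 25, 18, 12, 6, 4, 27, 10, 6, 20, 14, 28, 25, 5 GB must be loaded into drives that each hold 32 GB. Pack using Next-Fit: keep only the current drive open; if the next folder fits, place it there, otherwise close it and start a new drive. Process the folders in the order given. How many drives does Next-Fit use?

drive 1: place 28 GB, 4 GB left
drive 2: place 24 GB, 8 GB left
drive 3: place 15 GB, 17 GB left
drive 4: place 18 GB, 14 GB left
drive 5: place 25 GB, 7 GB left
drive 6: place 18 GB, 14 GB left
drive 6: place 12 GB, 2 GB left
drive 7: place 6 GB, 26 GB left
drive 7: place 4 GB, 22 GB left
drive 8: place 27 GB, 5 GB left
drive 9: place 10 GB, 22 GB left
drive 9: place 6 GB, 16 GB left
drive 10: place 20 GB, 12 GB left
drive 11: place 14 GB, 18 GB left
drive 12: place 28 GB, 4 GB left
drive 13: place 25 GB, 7 GB left
drive 13: place 5 GB, 2 GB left

13 drives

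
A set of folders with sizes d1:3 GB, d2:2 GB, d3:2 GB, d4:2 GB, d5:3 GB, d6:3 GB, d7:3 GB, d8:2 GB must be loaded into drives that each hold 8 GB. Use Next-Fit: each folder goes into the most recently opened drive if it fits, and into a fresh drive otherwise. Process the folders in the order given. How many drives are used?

drive 1: place d1 (3 GB), 5 GB left
drive 1: place d2 (2 GB), 3 GB left
drive 1: place d3 (2 GB), 1 GB left
drive 2: place d4 (2 GB), 6 GB left
drive 2: place d5 (3 GB), 3 GB left
drive 2: place d6 (3 GB), 0 GB left
drive 3: place d7 (3 GB), 5 GB left
drive 3: place d8 (2 GB), 3 GB left

3 drives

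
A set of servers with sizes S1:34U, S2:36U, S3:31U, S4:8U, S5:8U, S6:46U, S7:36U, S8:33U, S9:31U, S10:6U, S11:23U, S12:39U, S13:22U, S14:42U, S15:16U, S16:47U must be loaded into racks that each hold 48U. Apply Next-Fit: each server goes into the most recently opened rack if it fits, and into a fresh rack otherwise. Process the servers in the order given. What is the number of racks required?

Put S1 (34U) in rack 1; 14U remain.
Put S2 (36U) in rack 2; 12U remain.
Put S3 (31U) in rack 3; 17U remain.
Put S4 (8U) in rack 3; 9U remain.
Put S5 (8U) in rack 3; 1U remain.
Put S6 (46U) in rack 4; 2U remain.
Put S7 (36U) in rack 5; 12U remain.
Put S8 (33U) in rack 6; 15U remain.
Put S9 (31U) in rack 7; 17U remain.
Put S10 (6U) in rack 7; 11U remain.
Put S11 (23U) in rack 8; 25U remain.
Put S12 (39U) in rack 9; 9U remain.
Put S13 (22U) in rack 10; 26U remain.
Put S14 (42U) in rack 11; 6U remain.
Put S15 (16U) in rack 12; 32U remain.
Put S16 (47U) in rack 13; 1U remain.
Final racks: [34] [36] [31,8,8] [46] [36] [33] [31,6] [23] [39] [22] [42] [16] [47].

13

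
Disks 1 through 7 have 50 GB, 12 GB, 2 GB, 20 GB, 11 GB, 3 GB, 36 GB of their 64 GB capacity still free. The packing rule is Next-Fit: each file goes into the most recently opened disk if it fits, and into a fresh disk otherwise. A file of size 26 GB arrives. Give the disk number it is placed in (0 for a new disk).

7

Next-Fit only looks at disk 7, which has 36 GB free.
26 GB fits there.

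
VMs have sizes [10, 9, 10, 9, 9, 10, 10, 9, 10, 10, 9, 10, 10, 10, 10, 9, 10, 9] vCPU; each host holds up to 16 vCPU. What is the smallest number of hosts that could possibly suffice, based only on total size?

11

Total size = 10 + 9 + 10 + 9 + 9 + 10 + 10 + 9 + 10 + 10 + 9 + 10 + 10 + 10 + 10 + 9 + 10 + 9 = 173 vCPU.
⌈173 / 16⌉ = 11.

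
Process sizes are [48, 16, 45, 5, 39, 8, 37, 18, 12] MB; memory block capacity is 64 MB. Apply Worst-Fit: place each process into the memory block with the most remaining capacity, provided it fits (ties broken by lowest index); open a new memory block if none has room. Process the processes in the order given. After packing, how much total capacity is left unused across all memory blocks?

Put 48 MB in memory block 1; 16 MB remain.
Put 16 MB in memory block 1; 0 MB remain.
Put 45 MB in memory block 2; 19 MB remain.
Put 5 MB in memory block 2; 14 MB remain.
Put 39 MB in memory block 3; 25 MB remain.
Put 8 MB in memory block 3; 17 MB remain.
Put 37 MB in memory block 4; 27 MB remain.
Put 18 MB in memory block 4; 9 MB remain.
Put 12 MB in memory block 3; 5 MB remain.
4 memory blocks × 64 MB = 256 MB; used 228 MB; unused 28 MB.

28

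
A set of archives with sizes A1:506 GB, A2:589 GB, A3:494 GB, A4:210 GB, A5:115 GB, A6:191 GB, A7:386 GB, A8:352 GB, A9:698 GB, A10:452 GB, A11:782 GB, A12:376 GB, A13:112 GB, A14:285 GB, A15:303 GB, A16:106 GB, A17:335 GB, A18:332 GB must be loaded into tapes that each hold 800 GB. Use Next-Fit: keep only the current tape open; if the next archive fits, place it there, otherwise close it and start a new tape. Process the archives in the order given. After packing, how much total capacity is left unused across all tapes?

2176

A1 (506 GB) → tape 1 (remaining 294 GB)
A2 (589 GB) → tape 2 (remaining 211 GB)
A3 (494 GB) → tape 3 (remaining 306 GB)
A4 (210 GB) → tape 3 (remaining 96 GB)
A5 (115 GB) → tape 4 (remaining 685 GB)
A6 (191 GB) → tape 4 (remaining 494 GB)
A7 (386 GB) → tape 4 (remaining 108 GB)
A8 (352 GB) → tape 5 (remaining 448 GB)
A9 (698 GB) → tape 6 (remaining 102 GB)
A10 (452 GB) → tape 7 (remaining 348 GB)
A11 (782 GB) → tape 8 (remaining 18 GB)
A12 (376 GB) → tape 9 (remaining 424 GB)
A13 (112 GB) → tape 9 (remaining 312 GB)
A14 (285 GB) → tape 9 (remaining 27 GB)
A15 (303 GB) → tape 10 (remaining 497 GB)
A16 (106 GB) → tape 10 (remaining 391 GB)
A17 (335 GB) → tape 10 (remaining 56 GB)
A18 (332 GB) → tape 11 (remaining 468 GB)
11 tapes × 800 GB = 8800 GB; used 6624 GB; unused 2176 GB.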